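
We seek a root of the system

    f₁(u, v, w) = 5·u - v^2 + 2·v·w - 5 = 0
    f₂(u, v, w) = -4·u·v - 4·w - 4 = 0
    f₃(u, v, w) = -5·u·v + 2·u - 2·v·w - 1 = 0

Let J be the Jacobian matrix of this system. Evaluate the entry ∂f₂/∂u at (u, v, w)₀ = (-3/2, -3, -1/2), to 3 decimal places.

12.000

∂f₂/∂u = -4·v.
At (-3/2, -3, -1/2) this is 12.000.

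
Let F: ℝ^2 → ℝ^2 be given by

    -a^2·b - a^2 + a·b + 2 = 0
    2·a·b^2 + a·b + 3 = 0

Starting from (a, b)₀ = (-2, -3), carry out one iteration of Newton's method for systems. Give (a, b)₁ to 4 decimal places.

(-0.7500, -2.6250)

At (-2, -3): F = (16.0000, -27.0000).
Jacobian J = [[-2·a·b - 2·a + b, -a^2 + a], [2·b^2 + b, 4·a·b + a]].
At the point, J = [[-11.0000, -6.0000], [15.0000, 22.0000]] (det J = -152.0000).
Solving J·Δ = −F gives Δ = (1.2500, 0.3750).
Then the next iterate is (a, b)₁ = (-0.7500, -2.6250).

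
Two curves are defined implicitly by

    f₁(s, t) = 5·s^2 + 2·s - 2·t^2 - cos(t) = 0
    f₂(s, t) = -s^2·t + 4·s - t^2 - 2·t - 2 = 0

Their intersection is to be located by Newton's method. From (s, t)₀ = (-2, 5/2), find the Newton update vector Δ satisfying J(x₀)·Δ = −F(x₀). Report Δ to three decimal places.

(1.035, -1.524)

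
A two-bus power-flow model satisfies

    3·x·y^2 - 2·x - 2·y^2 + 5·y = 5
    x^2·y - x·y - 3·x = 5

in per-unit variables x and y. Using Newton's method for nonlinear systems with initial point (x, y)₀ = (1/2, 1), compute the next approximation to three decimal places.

At (1/2, 1): F = (-1.500, -6.750).
Jacobian J = [[3·y^2 - 2, 6·x·y - 4·y + 5], [2·x·y - y - 3, x^2 - x]].
At the point, J = [[1.000, 4.000], [-3.000, -0.250]] (det J = 11.750).
Solving J·Δ = −F gives Δ = (-2.330, 0.957).
Then the next iterate is (x, y)₁ = (-1.830, 1.957).

(-1.830, 1.957)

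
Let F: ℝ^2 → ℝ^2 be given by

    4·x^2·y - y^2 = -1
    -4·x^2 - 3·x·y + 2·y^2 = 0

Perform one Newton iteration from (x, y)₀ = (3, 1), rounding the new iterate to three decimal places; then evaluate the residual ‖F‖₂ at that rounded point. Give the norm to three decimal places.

12.881

At (3, 1): F = (36.000, -43.000).
Jacobian J = [[8·x·y, 4·x^2 - 2·y], [-8·x - 3·y, -3·x + 4·y]].
At the point, J = [[24.000, 34.000], [-27.000, -5.000]] (det J = 798.000).
Solving J·Δ = −F gives Δ = (-1.607, 0.075).
Then the next iterate is (x, y)₁ = (1.393, 1.075).
Re-evaluating at (1.393, 1.075): F = (8.18831, -9.94297), so ‖F‖₂ = 12.881.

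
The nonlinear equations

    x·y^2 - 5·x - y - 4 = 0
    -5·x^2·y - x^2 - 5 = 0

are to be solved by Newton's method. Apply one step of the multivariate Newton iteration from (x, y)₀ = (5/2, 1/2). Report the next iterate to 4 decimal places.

At (5/2, 1/2): F = (-16.3750, -26.8750).
Jacobian J = [[y^2 - 5, 2·x·y - 1], [-10·x·y - 2·x, -5·x^2]].
At the point, J = [[-4.7500, 1.5000], [-17.5000, -31.2500]] (det J = 174.6875).
Solving J·Δ = −F gives Δ = (-3.1601, 0.9097).
Then the next iterate is (x, y)₁ = (-0.6601, 1.4097).

(-0.6601, 1.4097)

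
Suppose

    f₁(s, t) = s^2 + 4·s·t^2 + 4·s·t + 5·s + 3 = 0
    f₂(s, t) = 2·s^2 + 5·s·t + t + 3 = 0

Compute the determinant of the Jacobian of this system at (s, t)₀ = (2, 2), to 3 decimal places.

-357.000

J = [[2·s + 4·t^2 + 4·t + 5, 8·s·t + 4·s], [4·s + 5·t, 5·s + 1]].
At the point, J = [[33.000, 40.000], [18.000, 11.000]].
det J = -357.000.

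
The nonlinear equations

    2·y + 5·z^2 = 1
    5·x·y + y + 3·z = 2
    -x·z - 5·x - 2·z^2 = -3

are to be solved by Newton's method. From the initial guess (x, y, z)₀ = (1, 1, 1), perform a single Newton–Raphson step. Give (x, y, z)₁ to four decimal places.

At (1, 1, 1): F = (6.0000, 7.0000, -5.0000).
Jacobian J = [[0, 2, 10·z], [5·y, 5·x + 1, 3], [-z - 5, 0, -x - 4·z]].
At the point, J = [[0.0000, 2.0000, 10.0000], [5.0000, 6.0000, 3.0000], [-6.0000, 0.0000, -5.0000]] (det J = 374.0000).
Solving J·Δ = −F gives Δ = (-0.4278, -0.5668, -0.4866).
Then the next iterate is (x, y, z)₁ = (0.5722, 0.4332, 0.5134).

(0.5722, 0.4332, 0.5134)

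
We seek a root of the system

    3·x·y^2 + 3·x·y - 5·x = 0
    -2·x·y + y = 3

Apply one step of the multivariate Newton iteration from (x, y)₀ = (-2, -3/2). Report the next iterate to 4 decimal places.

(1.0854, -1.2513)

At (-2, -3/2): F = (5.5000, -10.5000).
Jacobian J = [[3·y^2 + 3·y - 5, 6·x·y + 3·x], [-2·y, -2·x + 1]].
At the point, J = [[-2.7500, 12.0000], [3.0000, 5.0000]] (det J = -49.7500).
Solving J·Δ = −F gives Δ = (3.0854, 0.2487).
Then the next iterate is (x, y)₁ = (1.0854, -1.2513).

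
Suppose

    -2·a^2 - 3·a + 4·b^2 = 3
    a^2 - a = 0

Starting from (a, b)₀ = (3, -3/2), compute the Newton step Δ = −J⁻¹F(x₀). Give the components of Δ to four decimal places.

(-1.2000, -0.2500)

At (3, -3/2): F = (-21.0000, 6.0000).
Jacobian J = [[-4·a - 3, 8·b], [2·a - 1, 0]].
At the point, J = [[-15.0000, -12.0000], [5.0000, 0.0000]] (det J = 60.0000).
Solving J·Δ = −F gives Δ = (-1.2000, -0.2500).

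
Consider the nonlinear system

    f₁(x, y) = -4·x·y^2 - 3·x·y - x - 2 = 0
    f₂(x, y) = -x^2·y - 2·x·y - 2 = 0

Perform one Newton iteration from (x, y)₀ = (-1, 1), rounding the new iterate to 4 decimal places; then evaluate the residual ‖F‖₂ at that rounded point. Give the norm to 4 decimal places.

29.3015

At (-1, 1): F = (6.0000, -1.0000).
Jacobian J = [[-4·y^2 - 3·y - 1, -8·x·y - 3·x], [-2·x·y - 2·y, -x^2 - 2·x]].
At the point, J = [[-8.0000, 11.0000], [0.0000, 1.0000]] (det J = -8.0000).
Solving J·Δ = −F gives Δ = (2.1250, 1.0000).
Then the next iterate is (x, y)₁ = (1.1250, 2.0000).
Re-evaluating at (1.1250, 2.0000): F = (-27.8750, -9.031250), so ‖F‖₂ = 29.3015.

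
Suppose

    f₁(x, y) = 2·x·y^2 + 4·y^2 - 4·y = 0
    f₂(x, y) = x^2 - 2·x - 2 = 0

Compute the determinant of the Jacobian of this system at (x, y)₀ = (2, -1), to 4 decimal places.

J = [[2·y^2, 4·x·y + 8·y - 4], [2·x - 2, 0]].
At the point, J = [[2.0000, -20.0000], [2.0000, 0.0000]].
det J = 40.0000.

40.0000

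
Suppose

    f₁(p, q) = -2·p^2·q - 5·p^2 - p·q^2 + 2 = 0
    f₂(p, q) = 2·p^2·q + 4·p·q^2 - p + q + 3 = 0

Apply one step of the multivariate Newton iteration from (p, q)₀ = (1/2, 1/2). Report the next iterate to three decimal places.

At (1/2, 1/2): F = (0.375, 3.750).
Jacobian J = [[-4·p·q - 10·p - q^2, -2·p^2 - 2·p·q], [4·p·q + 4·q^2 - 1, 2·p^2 + 8·p·q + 1]].
At the point, J = [[-6.250, -1.000], [1.000, 3.500]] (det J = -20.875).
Solving J·Δ = −F gives Δ = (0.243, -1.141).
Then the next iterate is (p, q)₁ = (0.743, -0.641).

(0.743, -0.641)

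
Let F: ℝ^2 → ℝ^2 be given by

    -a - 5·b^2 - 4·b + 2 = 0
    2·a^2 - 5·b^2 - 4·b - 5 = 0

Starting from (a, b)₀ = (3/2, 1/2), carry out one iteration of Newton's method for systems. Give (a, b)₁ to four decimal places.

(1.6429, 0.1786)

At (3/2, 1/2): F = (-2.7500, -3.7500).
Jacobian J = [[-1, -10·b - 4], [4·a, -10·b - 4]].
At the point, J = [[-1.0000, -9.0000], [6.0000, -9.0000]] (det J = 63.0000).
Solving J·Δ = −F gives Δ = (0.1429, -0.3214).
Then the next iterate is (a, b)₁ = (1.6429, 0.1786).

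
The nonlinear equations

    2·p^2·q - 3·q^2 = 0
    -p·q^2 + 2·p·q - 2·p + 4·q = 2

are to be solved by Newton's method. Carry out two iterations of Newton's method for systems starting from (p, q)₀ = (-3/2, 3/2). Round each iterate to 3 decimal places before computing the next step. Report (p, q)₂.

(-0.728, 0.200)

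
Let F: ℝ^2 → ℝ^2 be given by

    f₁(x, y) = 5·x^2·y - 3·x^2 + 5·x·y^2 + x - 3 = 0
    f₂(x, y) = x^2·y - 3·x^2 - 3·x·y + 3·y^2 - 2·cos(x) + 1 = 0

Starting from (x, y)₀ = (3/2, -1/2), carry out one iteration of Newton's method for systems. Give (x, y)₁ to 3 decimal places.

(0.728, -0.235)

At (3/2, -1/2): F = (-12.000, -4.01647).
Jacobian J = [[10·x·y - 6·x + 5·y^2 + 1, 5·x^2 + 10·x·y], [2·x·y - 6·x - 3·y + 2·sin(x), x^2 - 3·x + 6·y]].
At the point, J = [[-14.250, 3.750], [-7.00501, -5.250]] (det J = 101.08129).
Solving J·Δ = −F gives Δ = (-0.772, 0.265).
Then the next iterate is (x, y)₁ = (0.728, -0.235).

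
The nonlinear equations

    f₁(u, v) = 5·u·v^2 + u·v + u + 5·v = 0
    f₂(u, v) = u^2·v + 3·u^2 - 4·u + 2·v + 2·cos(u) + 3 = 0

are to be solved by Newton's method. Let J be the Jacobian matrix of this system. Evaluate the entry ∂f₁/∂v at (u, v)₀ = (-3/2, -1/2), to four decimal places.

11.0000

∂f₁/∂v = 10·u·v + u + 5.
At (-3/2, -1/2) this is 11.0000.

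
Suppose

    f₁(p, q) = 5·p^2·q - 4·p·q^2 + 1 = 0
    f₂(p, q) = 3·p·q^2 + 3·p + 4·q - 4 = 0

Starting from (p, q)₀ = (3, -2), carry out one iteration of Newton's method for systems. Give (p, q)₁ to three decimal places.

(1.732, -1.563)

At (3, -2): F = (-137.000, 33.000).
Jacobian J = [[10·p·q - 4·q^2, 5·p^2 - 8·p·q], [3·q^2 + 3, 6·p·q + 4]].
At the point, J = [[-76.000, 93.000], [15.000, -32.000]] (det J = 1037.000).
Solving J·Δ = −F gives Δ = (-1.268, 0.437).
Then the next iterate is (p, q)₁ = (1.732, -1.563).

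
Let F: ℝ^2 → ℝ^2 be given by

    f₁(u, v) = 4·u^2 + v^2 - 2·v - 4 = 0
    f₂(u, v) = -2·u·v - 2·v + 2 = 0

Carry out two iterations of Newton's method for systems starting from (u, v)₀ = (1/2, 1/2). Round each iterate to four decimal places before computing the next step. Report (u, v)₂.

At (1/2, 1/2): F = (-3.7500, 0.5000).
Jacobian J = [[8·u, 2·v - 2], [-2·v, -2·u - 2]].
At the point, J = [[4.0000, -1.0000], [-1.0000, -3.0000]] (det J = -13.0000).
Solving J·Δ = −F gives Δ = (0.9038, -0.1346).
Then the next iterate is (u, v)₁ = (1.4038, 0.3654).
Round to (1.4038, 0.3654) and repeat: F = (3.285335, 0.243303), J = [[11.2304, -1.2692], [-0.7308, -4.8076]].
Δ = (-0.2820, 0.0935), so (u, v)₂ = (1.1218, 0.4589).

(1.1218, 0.4589)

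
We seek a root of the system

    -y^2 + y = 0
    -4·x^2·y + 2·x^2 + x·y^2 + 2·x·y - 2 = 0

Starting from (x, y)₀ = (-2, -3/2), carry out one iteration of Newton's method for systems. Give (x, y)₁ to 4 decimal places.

(-1.4389, -0.5625)

At (-2, -3/2): F = (-3.7500, 31.5000).
Jacobian J = [[0, -2·y + 1], [-8·x·y + 4·x + y^2 + 2·y, -4·x^2 + 2·x·y + 2·x]].
At the point, J = [[0.0000, 4.0000], [-32.7500, -14.0000]] (det J = 131.0000).
Solving J·Δ = −F gives Δ = (0.5611, 0.9375).
Then the next iterate is (x, y)₁ = (-1.4389, -0.5625).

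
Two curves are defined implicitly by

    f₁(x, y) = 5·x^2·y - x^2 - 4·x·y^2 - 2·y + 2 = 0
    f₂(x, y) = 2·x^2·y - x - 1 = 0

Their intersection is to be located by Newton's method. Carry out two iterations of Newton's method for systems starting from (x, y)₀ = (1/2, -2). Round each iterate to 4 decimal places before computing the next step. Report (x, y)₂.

At (1/2, -2): F = (-4.7500, -2.5000).
Jacobian J = [[10·x·y - 2·x - 4·y^2, 5·x^2 - 8·x·y - 2], [4·x·y - 1, 2·x^2]].
At the point, J = [[-27.0000, 7.2500], [-5.0000, 0.5000]] (det J = 22.7500).
Solving J·Δ = −F gives Δ = (-0.6923, -1.9231).
Then the next iterate is (x, y)₁ = (-0.1923, -3.9231).
Round to (-0.1923, -3.9231) and repeat: F = (20.922390, -1.097847), J = [[-53.634133, -7.850401], [2.017649, 0.073959]].
Δ = (0.5956, -1.4039), so (x, y)₂ = (0.4033, -5.3270).

(0.4033, -5.3270)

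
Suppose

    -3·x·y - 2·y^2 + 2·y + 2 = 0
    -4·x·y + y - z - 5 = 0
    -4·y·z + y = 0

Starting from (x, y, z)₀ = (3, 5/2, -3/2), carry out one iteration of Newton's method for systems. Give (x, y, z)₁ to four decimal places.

At (3, 5/2, -3/2): F = (-28.0000, -31.0000, 17.5000).
Jacobian J = [[-3·y, -3·x - 4·y + 2, 0], [-4·y, -4·x + 1, -1], [0, -4·z + 1, -4·y]].
At the point, J = [[-7.5000, -17.0000, 0.0000], [-10.0000, -11.0000, -1.0000], [0.0000, 7.0000, -10.0000]] (det J = 822.5000).
Solving J·Δ = −F gives Δ = (-2.7860, -0.4179, 1.4574).
Then the next iterate is (x, y, z)₁ = (0.2140, 2.0821, -0.0426).

(0.2140, 2.0821, -0.0426)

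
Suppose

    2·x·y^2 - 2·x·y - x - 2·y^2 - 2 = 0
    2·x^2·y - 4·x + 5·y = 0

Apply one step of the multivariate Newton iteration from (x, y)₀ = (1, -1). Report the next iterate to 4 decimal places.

(6.8000, 7.2000)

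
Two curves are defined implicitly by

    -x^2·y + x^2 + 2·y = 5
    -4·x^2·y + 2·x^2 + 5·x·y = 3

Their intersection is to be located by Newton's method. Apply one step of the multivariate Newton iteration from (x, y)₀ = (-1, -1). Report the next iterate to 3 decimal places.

(-1.698, 1.208)

At (-1, -1): F = (-5.000, 8.000).
Jacobian J = [[-2·x·y + 2·x, -x^2 + 2], [-8·x·y + 4·x + 5·y, -4·x^2 + 5·x]].
At the point, J = [[-4.000, 1.000], [-17.000, -9.000]] (det J = 53.000).
Solving J·Δ = −F gives Δ = (-0.698, 2.208).
Then the next iterate is (x, y)₁ = (-1.698, 1.208).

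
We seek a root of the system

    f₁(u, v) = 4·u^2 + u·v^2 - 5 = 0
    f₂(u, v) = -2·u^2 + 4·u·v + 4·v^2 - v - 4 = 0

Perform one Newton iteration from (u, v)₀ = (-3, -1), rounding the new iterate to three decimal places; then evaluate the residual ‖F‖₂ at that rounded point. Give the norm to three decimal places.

6.089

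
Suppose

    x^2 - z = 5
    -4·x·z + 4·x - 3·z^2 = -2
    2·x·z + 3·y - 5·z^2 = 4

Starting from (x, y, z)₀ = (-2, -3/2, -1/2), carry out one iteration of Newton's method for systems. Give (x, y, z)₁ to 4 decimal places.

At (-2, -3/2, -1/2): F = (-0.5000, -10.7500, -7.7500).
Jacobian J = [[2·x, 0, -1], [-4·z + 4, 0, -4·x - 6·z], [2·z, 3, 2·x - 10·z]].
At the point, J = [[-4.0000, 0.0000, -1.0000], [6.0000, 0.0000, 11.0000], [-1.0000, 3.0000, 1.0000]] (det J = 114.0000).
Solving J·Δ = −F gives Δ = (-0.4276, 2.0373, 1.2105).
Then the next iterate is (x, y, z)₁ = (-2.4276, 0.5373, 0.7105).

(-2.4276, 0.5373, 0.7105)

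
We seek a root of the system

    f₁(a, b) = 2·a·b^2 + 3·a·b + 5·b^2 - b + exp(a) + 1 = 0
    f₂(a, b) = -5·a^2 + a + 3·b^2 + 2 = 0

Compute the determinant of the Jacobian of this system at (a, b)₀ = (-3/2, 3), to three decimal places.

J = [[2·b^2 + 3·b + exp(a), 4·a·b + 3·a + 10·b - 1], [-10·a + 1, 6·b]].
At the point, J = [[27.22313, 6.500], [16.000, 18.000]].
det J = 386.016.

386.016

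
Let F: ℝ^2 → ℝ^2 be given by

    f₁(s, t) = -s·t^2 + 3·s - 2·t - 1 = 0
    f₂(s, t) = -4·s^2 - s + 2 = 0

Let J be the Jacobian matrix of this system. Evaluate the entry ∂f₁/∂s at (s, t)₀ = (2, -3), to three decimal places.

∂f₁/∂s = -t^2 + 3.
At (2, -3) this is -6.000.

-6.000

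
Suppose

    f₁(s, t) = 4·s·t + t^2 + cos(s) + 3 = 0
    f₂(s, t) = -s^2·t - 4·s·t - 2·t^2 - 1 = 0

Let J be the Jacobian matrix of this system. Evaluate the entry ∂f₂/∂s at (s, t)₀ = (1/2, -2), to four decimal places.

10.0000

∂f₂/∂s = -2·s·t - 4·t.
At (1/2, -2) this is 10.0000.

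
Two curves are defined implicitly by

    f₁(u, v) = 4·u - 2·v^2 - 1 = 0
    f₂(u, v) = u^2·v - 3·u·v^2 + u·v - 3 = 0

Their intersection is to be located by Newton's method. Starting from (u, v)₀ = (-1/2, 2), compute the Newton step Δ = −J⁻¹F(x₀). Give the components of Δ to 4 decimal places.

At (-1/2, 2): F = (-11.0000, 2.5000).
Jacobian J = [[4, -4·v], [2·u·v - 3·v^2 + v, u^2 - 6·u·v + u]].
At the point, J = [[4.0000, -8.0000], [-12.0000, 5.7500]] (det J = -73.0000).
Solving J·Δ = −F gives Δ = (-0.5925, -1.6712).

(-0.5925, -1.6712)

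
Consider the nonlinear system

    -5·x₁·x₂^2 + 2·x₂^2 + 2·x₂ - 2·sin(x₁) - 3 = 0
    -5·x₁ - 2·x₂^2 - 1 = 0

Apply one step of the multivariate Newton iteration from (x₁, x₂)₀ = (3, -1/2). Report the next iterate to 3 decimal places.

(-0.040, 0.150)

At (3, -1/2): F = (-7.53224, -16.500).
Jacobian J = [[-5·x₂^2 - 2·cos(x₁), -10·x₁·x₂ + 4·x₂ + 2], [-5, -4·x₂]].
At the point, J = [[0.72998, 15.000], [-5.000, 2.000]] (det J = 76.45997).
Solving J·Δ = −F gives Δ = (-3.040, 0.650).
Then the next iterate is (x₁, x₂)₁ = (-0.040, 0.150).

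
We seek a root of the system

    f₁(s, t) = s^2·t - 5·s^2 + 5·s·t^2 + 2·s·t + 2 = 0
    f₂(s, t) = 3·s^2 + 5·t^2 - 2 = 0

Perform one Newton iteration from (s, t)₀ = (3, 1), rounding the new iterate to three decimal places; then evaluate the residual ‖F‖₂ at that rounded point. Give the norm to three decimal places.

At (3, 1): F = (-13.000, 30.000).
Jacobian J = [[2·s·t - 10·s + 5·t^2 + 2·t, s^2 + 10·s·t + 2·s], [6·s, 10·t]].
At the point, J = [[-17.000, 45.000], [18.000, 10.000]] (det J = -980.000).
Solving J·Δ = −F gives Δ = (-1.510, -0.282).
Then the next iterate is (s, t)₁ = (1.490, 0.718).
Re-evaluating at (1.490, 0.718): F = (-1.52617, 7.23792), so ‖F‖₂ = 7.397.

7.397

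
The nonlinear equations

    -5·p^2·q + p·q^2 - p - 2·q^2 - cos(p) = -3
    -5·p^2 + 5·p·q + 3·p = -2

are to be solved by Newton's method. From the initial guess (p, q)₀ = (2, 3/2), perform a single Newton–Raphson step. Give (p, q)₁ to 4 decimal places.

(1.5179, 0.7420)

At (2, 3/2): F = (-28.583853, 3.0000).
Jacobian J = [[-10·p·q + q^2 + sin(p) - 1, -5·p^2 + 2·p·q - 4·q], [-10·p + 5·q + 3, 5·p]].
At the point, J = [[-27.840703, -20.0000], [-9.5000, 10.0000]] (det J = -468.407026).
Solving J·Δ = −F gives Δ = (-0.4821, -0.7580).
Then the next iterate is (p, q)₁ = (1.5179, 0.7420).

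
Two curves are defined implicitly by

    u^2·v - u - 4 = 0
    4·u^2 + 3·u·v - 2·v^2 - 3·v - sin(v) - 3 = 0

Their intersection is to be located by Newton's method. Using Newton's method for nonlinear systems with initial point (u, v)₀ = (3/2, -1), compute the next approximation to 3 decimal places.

At (3/2, -1): F = (-7.750, 3.34147).
Jacobian J = [[2·u·v - 1, u^2], [8·u + 3·v, 3·u - 4·v - cos(v) - 3]].
At the point, J = [[-4.000, 2.250], [9.000, 4.95970]] (det J = -40.08879).
Solving J·Δ = −F gives Δ = (-1.146, 1.406).
Then the next iterate is (u, v)₁ = (0.354, 0.406).

(0.354, 0.406)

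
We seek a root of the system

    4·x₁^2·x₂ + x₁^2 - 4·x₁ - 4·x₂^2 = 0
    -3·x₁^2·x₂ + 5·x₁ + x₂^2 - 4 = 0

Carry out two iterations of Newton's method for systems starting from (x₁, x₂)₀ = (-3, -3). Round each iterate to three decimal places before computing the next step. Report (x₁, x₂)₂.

(-3.708, -0.219)

At (-3, -3): F = (-123.000, 71.000).
Jacobian J = [[8·x₁·x₂ + 2·x₁ - 4, 4·x₁^2 - 8·x₂], [-6·x₁·x₂ + 5, -3·x₁^2 + 2·x₂]].
At the point, J = [[62.000, 60.000], [-49.000, -33.000]] (det J = 894.000).
Solving J·Δ = −F gives Δ = (0.225, 1.818).
Then the next iterate is (x₁, x₂)₁ = (-2.775, -1.182).
Round to (-2.775, -1.182) and repeat: F = (-23.19643, 10.82854), J = [[16.69040, 40.25850], [-14.68030, -25.46588]].
Δ = (-0.933, 0.963), so (x₁, x₂)₂ = (-3.708, -0.219).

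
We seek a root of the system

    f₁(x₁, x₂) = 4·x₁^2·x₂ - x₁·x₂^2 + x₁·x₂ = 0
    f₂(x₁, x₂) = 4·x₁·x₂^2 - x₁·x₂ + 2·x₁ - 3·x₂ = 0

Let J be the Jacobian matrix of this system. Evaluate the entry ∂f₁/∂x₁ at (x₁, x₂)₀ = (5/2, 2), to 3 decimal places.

∂f₁/∂x₁ = 8·x₁·x₂ - x₂^2 + x₂.
At (5/2, 2) this is 38.000.

38.000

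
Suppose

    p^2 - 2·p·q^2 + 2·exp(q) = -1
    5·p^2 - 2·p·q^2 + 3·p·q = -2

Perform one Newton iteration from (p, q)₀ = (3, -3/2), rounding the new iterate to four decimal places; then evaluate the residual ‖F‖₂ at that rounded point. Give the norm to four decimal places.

At (3, -3/2): F = (-3.053740, 20.0000).
Jacobian J = [[2·p - 2·q^2, -4·p·q + 2·exp(q)], [10·p - 2·q^2 + 3·q, -4·p·q + 3·p]].
At the point, J = [[1.5000, 18.446260], [21.0000, 27.0000]] (det J = -346.871467).
Solving J·Δ = −F gives Δ = (-1.3013, 0.2714).
Then the next iterate is (p, q)₁ = (1.6987, -1.2286).
Re-evaluating at (1.6987, -1.2286): F = (-0.657247, 5.038608), so ‖F‖₂ = 5.0813.

5.0813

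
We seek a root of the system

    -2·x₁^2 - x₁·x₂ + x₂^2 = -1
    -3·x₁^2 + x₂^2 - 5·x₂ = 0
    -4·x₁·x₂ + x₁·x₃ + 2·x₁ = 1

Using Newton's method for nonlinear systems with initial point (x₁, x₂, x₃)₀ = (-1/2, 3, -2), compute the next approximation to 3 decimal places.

At (-1/2, 3, -2): F = (11.000, -6.750, 5.000).
Jacobian J = [[-4·x₁ - x₂, -x₁ + 2·x₂, 0], [-6·x₁, 2·x₂ - 5, 0], [-4·x₂ + x₃ + 2, -4·x₁, x₁]].
At the point, J = [[-1.000, 6.500, 0.000], [3.000, 1.000, 0.000], [-12.000, 2.000, -0.500]] (det J = 10.250).
Solving J·Δ = −F gives Δ = (2.677, -1.280, -59.366).
Then the next iterate is (x₁, x₂, x₃)₁ = (2.177, 1.720, -61.366).

(2.177, 1.720, -61.366)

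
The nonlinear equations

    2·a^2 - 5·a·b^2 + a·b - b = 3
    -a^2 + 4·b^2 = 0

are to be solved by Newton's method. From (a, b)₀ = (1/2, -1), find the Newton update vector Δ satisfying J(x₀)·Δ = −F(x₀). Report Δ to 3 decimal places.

(-0.524, 0.534)

At (1/2, -1): F = (-4.500, 3.750).
Jacobian J = [[4·a - 5·b^2 + b, -10·a·b + a - 1], [-2·a, 8·b]].
At the point, J = [[-4.000, 4.500], [-1.000, -8.000]] (det J = 36.500).
Solving J·Δ = −F gives Δ = (-0.524, 0.534).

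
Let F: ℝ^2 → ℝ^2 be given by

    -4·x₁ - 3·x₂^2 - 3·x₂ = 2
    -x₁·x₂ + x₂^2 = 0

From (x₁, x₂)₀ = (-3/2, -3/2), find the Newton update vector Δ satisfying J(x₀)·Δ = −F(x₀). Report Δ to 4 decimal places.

At (-3/2, -3/2): F = (1.7500, 0.0000).
Jacobian J = [[-4, -6·x₂ - 3], [-x₂, -x₁ + 2·x₂]].
At the point, J = [[-4.0000, 6.0000], [1.5000, -1.5000]] (det J = -3.0000).
Solving J·Δ = −F gives Δ = (-0.8750, -0.8750).

(-0.8750, -0.8750)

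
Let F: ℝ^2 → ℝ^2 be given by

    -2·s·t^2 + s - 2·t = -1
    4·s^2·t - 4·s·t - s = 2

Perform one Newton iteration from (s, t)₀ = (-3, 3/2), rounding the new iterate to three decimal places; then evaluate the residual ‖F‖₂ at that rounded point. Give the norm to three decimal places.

19.749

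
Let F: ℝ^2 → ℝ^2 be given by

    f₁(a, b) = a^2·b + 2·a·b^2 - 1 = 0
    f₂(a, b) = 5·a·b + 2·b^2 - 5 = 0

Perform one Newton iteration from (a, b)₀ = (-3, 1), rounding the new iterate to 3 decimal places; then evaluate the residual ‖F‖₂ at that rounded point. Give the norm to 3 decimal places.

At (-3, 1): F = (2.000, -18.000).
Jacobian J = [[2·a·b + 2·b^2, a^2 + 4·a·b], [5·b, 5·a + 4·b]].
At the point, J = [[-4.000, -3.000], [5.000, -11.000]] (det J = 59.000).
Solving J·Δ = −F gives Δ = (1.288, -1.051).
Then the next iterate is (a, b)₁ = (-1.712, -0.051).
Re-evaluating at (-1.712, -0.051): F = (-1.15838, -4.55824), so ‖F‖₂ = 4.703.

4.703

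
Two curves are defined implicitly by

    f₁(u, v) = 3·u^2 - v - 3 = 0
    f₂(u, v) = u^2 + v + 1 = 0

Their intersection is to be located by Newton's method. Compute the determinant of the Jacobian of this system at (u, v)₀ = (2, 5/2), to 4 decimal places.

16.0000

J = [[6·u, -1], [2·u, 1]].
At the point, J = [[12.0000, -1.0000], [4.0000, 1.0000]].
det J = 16.0000.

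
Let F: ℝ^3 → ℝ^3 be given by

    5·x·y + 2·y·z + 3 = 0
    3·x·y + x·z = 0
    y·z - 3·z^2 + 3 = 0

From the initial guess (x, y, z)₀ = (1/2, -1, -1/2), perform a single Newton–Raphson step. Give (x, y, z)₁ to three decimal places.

At (1/2, -1, -1/2): F = (1.500, -1.750, 2.750).
Jacobian J = [[5·y, 5·x + 2·z, 2·y], [3·y + z, 3·x, x], [0, z, y - 6·z]].
At the point, J = [[-5.000, 1.500, -2.000], [-3.500, 1.500, 0.500], [0.000, -0.500, 2.000]] (det J = -9.250).
Solving J·Δ = −F gives Δ = (2.020, 5.851, 0.088).
Then the next iterate is (x, y, z)₁ = (2.520, 4.851, -0.412).

(2.520, 4.851, -0.412)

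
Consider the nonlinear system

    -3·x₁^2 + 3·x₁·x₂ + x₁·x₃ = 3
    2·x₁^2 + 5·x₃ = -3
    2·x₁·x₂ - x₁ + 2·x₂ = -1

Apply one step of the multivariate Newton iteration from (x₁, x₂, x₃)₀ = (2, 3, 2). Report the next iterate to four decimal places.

(0.0000, 1.8333, 1.0000)

At (2, 3, 2): F = (7.0000, 21.0000, 17.0000).
Jacobian J = [[-6·x₁ + 3·x₂ + x₃, 3·x₁, x₁], [4·x₁, 0, 5], [2·x₂ - 1, 2·x₁ + 2, 0]].
At the point, J = [[-1.0000, 6.0000, 2.0000], [8.0000, 0.0000, 5.0000], [5.0000, 6.0000, 0.0000]] (det J = 276.0000).
Solving J·Δ = −F gives Δ = (-2.0000, -1.1667, -1.0000).
Then the next iterate is (x₁, x₂, x₃)₁ = (0.0000, 1.8333, 1.0000).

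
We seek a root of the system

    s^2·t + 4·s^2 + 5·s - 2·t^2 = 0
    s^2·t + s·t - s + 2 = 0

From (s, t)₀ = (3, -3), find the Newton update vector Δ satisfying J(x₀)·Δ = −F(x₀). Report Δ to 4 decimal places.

(-1.4293, 0.4630)

At (3, -3): F = (6.0000, -37.0000).
Jacobian J = [[2·s·t + 8·s + 5, s^2 - 4·t], [2·s·t + t - 1, s^2 + s]].
At the point, J = [[11.0000, 21.0000], [-22.0000, 12.0000]] (det J = 594.0000).
Solving J·Δ = −F gives Δ = (-1.4293, 0.4630).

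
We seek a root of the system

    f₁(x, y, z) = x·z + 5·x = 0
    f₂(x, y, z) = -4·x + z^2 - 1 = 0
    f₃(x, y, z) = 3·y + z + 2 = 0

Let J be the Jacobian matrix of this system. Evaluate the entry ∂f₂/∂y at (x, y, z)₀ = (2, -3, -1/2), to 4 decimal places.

0.0000

∂f₂/∂y = 0.
At (2, -3, -1/2) this is 0.0000.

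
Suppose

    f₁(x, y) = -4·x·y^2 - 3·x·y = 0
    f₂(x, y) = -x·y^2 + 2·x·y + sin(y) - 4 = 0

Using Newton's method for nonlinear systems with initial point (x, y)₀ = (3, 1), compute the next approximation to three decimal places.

At (3, 1): F = (-21.000, -0.15853).
Jacobian J = [[-4·y^2 - 3·y, -8·x·y - 3·x], [-y^2 + 2·y, -2·x·y + 2·x + cos(y)]].
At the point, J = [[-7.000, -33.000], [1.000, 0.54030]] (det J = 29.21788).
Solving J·Δ = −F gives Δ = (0.567, -0.757).
Then the next iterate is (x, y)₁ = (3.567, 0.243).

(3.567, 0.243)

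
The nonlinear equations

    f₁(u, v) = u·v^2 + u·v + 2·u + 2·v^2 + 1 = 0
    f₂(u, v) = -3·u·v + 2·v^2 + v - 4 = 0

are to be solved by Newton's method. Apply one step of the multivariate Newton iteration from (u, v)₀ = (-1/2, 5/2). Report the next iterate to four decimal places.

At (-1/2, 5/2): F = (8.1250, 14.7500).
Jacobian J = [[v^2 + v + 2, 2·u·v + u + 4·v], [-3·v, -3·u + 4·v + 1]].
At the point, J = [[10.7500, 7.0000], [-7.5000, 12.5000]] (det J = 186.8750).
Solving J·Δ = −F gives Δ = (0.0090, -1.1746).
Then the next iterate is (u, v)₁ = (-0.4910, 1.3254).

(-0.4910, 1.3254)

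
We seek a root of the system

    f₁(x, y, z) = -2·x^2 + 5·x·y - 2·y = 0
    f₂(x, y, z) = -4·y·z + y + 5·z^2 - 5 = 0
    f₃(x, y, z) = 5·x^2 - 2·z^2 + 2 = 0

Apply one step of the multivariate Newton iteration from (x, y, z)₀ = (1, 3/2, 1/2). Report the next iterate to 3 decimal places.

(-1.000, 3.000, -6.250)

At (1, 3/2, 1/2): F = (2.500, -5.250, 6.500).
Jacobian J = [[-4·x + 5·y, 5·x - 2, 0], [0, -4·z + 1, -4·y + 10·z], [10·x, 0, -4·z]].
At the point, J = [[3.500, 3.000, 0.000], [0.000, -1.000, -1.000], [10.000, 0.000, -2.000]] (det J = -23.000).
Solving J·Δ = −F gives Δ = (-2.000, 1.500, -6.750).
Then the next iterate is (x, y, z)₁ = (-1.000, 3.000, -6.250).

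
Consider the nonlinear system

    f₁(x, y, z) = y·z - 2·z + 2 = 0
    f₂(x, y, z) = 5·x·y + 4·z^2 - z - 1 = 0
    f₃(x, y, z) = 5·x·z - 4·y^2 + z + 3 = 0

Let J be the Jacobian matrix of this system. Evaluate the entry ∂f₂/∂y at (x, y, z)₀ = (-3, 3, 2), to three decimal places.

-15.000

∂f₂/∂y = 5·x.
At (-3, 3, 2) this is -15.000.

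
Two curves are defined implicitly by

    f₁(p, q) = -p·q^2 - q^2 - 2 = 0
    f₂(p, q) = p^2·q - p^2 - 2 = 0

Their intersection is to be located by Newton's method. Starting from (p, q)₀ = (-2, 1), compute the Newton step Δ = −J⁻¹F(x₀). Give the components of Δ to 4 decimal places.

(0.0000, 0.5000)

At (-2, 1): F = (-1.0000, -2.0000).
Jacobian J = [[-q^2, -2·p·q - 2·q], [2·p·q - 2·p, p^2]].
At the point, J = [[-1.0000, 2.0000], [0.0000, 4.0000]] (det J = -4.0000).
Solving J·Δ = −F gives Δ = (0.0000, 0.5000).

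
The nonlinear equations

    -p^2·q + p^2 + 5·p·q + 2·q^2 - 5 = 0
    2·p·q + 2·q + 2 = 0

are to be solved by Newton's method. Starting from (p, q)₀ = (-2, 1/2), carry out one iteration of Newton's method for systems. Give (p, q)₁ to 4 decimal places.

(-4.4545, -0.2273)

At (-2, 1/2): F = (-7.5000, 1.0000).
Jacobian J = [[-2·p·q + 2·p + 5·q, -p^2 + 5·p + 4·q], [2·q, 2·p + 2]].
At the point, J = [[0.5000, -12.0000], [1.0000, -2.0000]] (det J = 11.0000).
Solving J·Δ = −F gives Δ = (-2.4545, -0.7273).
Then the next iterate is (p, q)₁ = (-4.4545, -0.2273).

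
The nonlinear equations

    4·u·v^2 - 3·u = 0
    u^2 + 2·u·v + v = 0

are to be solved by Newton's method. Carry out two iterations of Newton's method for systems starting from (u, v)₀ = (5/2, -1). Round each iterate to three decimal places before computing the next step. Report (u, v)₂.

At (5/2, -1): F = (2.500, 0.250).
Jacobian J = [[4·v^2 - 3, 8·u·v], [2·u + 2·v, 2·u + 1]].
At the point, J = [[1.000, -20.000], [3.000, 6.000]] (det J = 66.000).
Solving J·Δ = −F gives Δ = (-0.303, 0.110).
Then the next iterate is (u, v)₁ = (2.197, -0.890).
Round to (2.197, -0.890) and repeat: F = (0.36997, 0.02615), J = [[0.16840, -15.64264], [2.614, 5.394]].
Δ = (-0.058, 0.023), so (u, v)₂ = (2.139, -0.867).

(2.139, -0.867)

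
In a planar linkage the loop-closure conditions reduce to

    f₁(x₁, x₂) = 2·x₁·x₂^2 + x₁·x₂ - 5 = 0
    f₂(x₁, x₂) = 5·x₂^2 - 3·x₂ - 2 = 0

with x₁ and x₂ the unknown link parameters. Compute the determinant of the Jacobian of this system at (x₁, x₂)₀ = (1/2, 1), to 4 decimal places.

J = [[2·x₂^2 + x₂, 4·x₁·x₂ + x₁], [0, 10·x₂ - 3]].
At the point, J = [[3.0000, 2.5000], [0.0000, 7.0000]].
det J = 21.0000.

21.0000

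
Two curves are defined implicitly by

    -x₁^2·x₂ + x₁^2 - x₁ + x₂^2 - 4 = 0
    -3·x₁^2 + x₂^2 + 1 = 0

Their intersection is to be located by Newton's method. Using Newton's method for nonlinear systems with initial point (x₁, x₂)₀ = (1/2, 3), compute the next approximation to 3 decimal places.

(-38.417, -18.000)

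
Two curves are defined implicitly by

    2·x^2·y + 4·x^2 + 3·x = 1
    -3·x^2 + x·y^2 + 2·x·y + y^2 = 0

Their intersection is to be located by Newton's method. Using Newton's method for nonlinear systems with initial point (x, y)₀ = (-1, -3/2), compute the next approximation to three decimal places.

(-0.520, -0.240)

At (-1, -3/2): F = (-3.000, 0.000).
Jacobian J = [[4·x·y + 8·x + 3, 2·x^2], [-6·x + y^2 + 2·y, 2·x·y + 2·x + 2·y]].
At the point, J = [[1.000, 2.000], [5.250, -2.000]] (det J = -12.500).
Solving J·Δ = −F gives Δ = (0.480, 1.260).
Then the next iterate is (x, y)₁ = (-0.520, -0.240).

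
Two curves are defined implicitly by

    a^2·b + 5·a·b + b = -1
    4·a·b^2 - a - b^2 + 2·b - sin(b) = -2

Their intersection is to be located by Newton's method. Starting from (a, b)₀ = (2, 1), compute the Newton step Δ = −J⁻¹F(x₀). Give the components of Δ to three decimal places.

At (2, 1): F = (16.000, 8.15853).
Jacobian J = [[2·a·b + 5·b, a^2 + 5·a + 1], [4·b^2 - 1, 8·a·b - 2·b - cos(b) + 2]].
At the point, J = [[9.000, 15.000], [3.000, 15.45970]] (det J = 94.13728).
Solving J·Δ = −F gives Δ = (-1.328, -0.270).

(-1.328, -0.270)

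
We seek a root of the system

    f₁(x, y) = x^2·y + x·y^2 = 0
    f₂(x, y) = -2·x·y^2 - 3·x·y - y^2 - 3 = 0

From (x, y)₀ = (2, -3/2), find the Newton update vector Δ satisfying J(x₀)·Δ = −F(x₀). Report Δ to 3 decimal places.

(-0.711, 0.583)

At (2, -3/2): F = (-1.500, -5.250).
Jacobian J = [[2·x·y + y^2, x^2 + 2·x·y], [-2·y^2 - 3·y, -4·x·y - 3·x - 2·y]].
At the point, J = [[-3.750, -2.000], [0.000, 9.000]] (det J = -33.750).
Solving J·Δ = −F gives Δ = (-0.711, 0.583).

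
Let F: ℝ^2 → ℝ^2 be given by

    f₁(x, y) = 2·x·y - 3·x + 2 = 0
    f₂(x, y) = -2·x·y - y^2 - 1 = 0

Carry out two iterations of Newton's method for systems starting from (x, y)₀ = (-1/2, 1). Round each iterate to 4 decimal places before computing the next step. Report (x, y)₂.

(-2.3146, 4.0674)

At (-1/2, 1): F = (2.5000, -1.0000).
Jacobian J = [[2·y - 3, 2·x], [-2·y, -2·x - 2·y]].
At the point, J = [[-1.0000, -1.0000], [-2.0000, -1.0000]] (det J = -1.0000).
Solving J·Δ = −F gives Δ = (-3.5000, 6.0000).
Then the next iterate is (x, y)₁ = (-4.0000, 7.0000).
Round to (-4.0000, 7.0000) and repeat: F = (-42.0000, 6.0000), J = [[11.0000, -8.0000], [-14.0000, -6.0000]].
Δ = (1.6854, -2.9326), so (x, y)₂ = (-2.3146, 4.0674).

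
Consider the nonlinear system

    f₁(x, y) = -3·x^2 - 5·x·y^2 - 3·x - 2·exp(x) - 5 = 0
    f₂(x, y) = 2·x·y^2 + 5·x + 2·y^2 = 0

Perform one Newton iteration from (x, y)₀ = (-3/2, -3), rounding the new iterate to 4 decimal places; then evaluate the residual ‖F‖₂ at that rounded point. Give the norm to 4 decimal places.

17.3510

At (-3/2, -3): F = (59.803740, -16.5000).
Jacobian J = [[-6·x - 5·y^2 - 2·exp(x) - 3, -10·x·y], [2·y^2 + 5, 4·x·y + 4·y]].
At the point, J = [[-39.446260, -45.0000], [23.0000, 6.0000]] (det J = 798.322438).
Solving J·Δ = −F gives Δ = (0.4806, 0.9077).
Then the next iterate is (x, y)₁ = (-1.0194, -2.0923).
Re-evaluating at (-1.0194, -2.0923): F = (16.532283, -5.266856), so ‖F‖₂ = 17.3510.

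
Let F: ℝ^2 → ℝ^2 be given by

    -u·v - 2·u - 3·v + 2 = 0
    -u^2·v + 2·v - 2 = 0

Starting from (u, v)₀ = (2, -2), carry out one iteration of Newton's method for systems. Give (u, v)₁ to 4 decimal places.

At (2, -2): F = (8.0000, 2.0000).
Jacobian J = [[-v - 2, -u - 3], [-2·u·v, -u^2 + 2]].
At the point, J = [[0.0000, -5.0000], [8.0000, -2.0000]] (det J = 40.0000).
Solving J·Δ = −F gives Δ = (0.1500, 1.6000).
Then the next iterate is (u, v)₁ = (2.1500, -0.4000).

(2.1500, -0.4000)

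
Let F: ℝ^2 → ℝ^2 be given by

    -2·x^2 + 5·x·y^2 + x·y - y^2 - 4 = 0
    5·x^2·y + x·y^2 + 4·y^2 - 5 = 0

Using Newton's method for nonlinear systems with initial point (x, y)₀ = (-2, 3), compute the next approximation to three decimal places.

(-1.272, 1.879)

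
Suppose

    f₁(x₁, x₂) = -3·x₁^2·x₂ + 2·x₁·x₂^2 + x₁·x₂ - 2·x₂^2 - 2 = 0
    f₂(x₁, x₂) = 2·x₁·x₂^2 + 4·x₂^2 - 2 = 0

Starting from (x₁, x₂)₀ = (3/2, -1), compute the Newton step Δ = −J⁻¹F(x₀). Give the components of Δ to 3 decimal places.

At (3/2, -1): F = (4.250, 5.000).
Jacobian J = [[-6·x₁·x₂ + 2·x₂^2 + x₂, -3·x₁^2 + 4·x₁·x₂ + x₁ - 4·x₂], [2·x₂^2, 4·x₁·x₂ + 8·x₂]].
At the point, J = [[10.000, -7.250], [2.000, -14.000]] (det J = -125.500).
Solving J·Δ = −F gives Δ = (-0.185, 0.331).

(-0.185, 0.331)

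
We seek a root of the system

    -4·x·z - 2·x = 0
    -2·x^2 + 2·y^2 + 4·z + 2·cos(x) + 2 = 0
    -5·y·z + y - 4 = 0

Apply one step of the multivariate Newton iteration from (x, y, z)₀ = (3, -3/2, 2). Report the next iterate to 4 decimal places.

(2.1865, -1.9629, 0.1779)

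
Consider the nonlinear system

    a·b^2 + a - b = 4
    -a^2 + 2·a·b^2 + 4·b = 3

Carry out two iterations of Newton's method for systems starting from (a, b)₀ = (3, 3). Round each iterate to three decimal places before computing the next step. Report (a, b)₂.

(2.636, 1.182)

At (3, 3): F = (23.000, 54.000).
Jacobian J = [[b^2 + 1, 2·a·b - 1], [-2·a + 2·b^2, 4·a·b + 4]].
At the point, J = [[10.000, 17.000], [12.000, 40.000]] (det J = 196.000).
Solving J·Δ = −F gives Δ = (-0.010, -1.347).
Then the next iterate is (a, b)₁ = (2.990, 1.653).
Round to (2.990, 1.653) and repeat: F = (5.50690, 11.01171), J = [[3.73241, 8.88494], [-0.51518, 23.76988]].
Δ = (-0.354, -0.471), so (a, b)₂ = (2.636, 1.182).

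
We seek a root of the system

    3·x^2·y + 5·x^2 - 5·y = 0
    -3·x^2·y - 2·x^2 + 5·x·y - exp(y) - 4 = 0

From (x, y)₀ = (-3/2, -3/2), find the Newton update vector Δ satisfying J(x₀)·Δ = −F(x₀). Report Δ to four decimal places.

At (-3/2, -3/2): F = (8.6250, 12.651870).
Jacobian J = [[6·x·y + 10·x, 3·x^2 - 5], [-6·x·y - 4·x + 5·y, -3·x^2 + 5·x - exp(y)]].
At the point, J = [[-1.5000, 1.7500], [-15.0000, -14.473130]] (det J = 47.959695).
Solving J·Δ = −F gives Δ = (3.0645, -2.3019).

(3.0645, -2.3019)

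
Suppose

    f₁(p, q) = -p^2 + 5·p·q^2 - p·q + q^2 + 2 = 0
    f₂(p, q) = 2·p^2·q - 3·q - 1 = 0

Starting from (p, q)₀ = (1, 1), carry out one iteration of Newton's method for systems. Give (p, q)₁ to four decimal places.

(1.3478, 0.3913)

At (1, 1): F = (6.0000, -2.0000).
Jacobian J = [[-2·p + 5·q^2 - q, 10·p·q - p + 2·q], [4·p·q, 2·p^2 - 3]].
At the point, J = [[2.0000, 11.0000], [4.0000, -1.0000]] (det J = -46.0000).
Solving J·Δ = −F gives Δ = (0.3478, -0.6087).
Then the next iterate is (p, q)₁ = (1.3478, 0.3913).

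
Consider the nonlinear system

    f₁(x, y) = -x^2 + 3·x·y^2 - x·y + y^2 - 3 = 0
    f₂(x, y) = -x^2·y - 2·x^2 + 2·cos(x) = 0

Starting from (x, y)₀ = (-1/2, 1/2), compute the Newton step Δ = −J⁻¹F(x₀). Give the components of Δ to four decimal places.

At (-1/2, 1/2): F = (-3.1250, 1.130165).
Jacobian J = [[-2·x + 3·y^2 - y, 6·x·y - x + 2·y], [-2·x·y - 4·x - 2·sin(x), -x^2]].
At the point, J = [[1.2500, 0.0000], [3.458851, -0.2500]] (det J = -0.3125).
Solving J·Δ = −F gives Δ = (2.5000, 39.1092).

(2.5000, 39.1092)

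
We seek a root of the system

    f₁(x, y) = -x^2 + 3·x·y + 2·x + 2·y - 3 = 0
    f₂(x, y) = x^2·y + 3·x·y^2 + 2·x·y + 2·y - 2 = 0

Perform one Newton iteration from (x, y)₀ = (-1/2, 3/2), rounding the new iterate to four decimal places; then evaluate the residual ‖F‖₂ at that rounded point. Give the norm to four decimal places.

0.7653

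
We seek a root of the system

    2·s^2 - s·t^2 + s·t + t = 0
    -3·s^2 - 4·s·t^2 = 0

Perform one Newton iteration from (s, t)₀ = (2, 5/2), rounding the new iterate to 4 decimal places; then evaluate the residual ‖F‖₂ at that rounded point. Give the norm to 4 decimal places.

14.6096

At (2, 5/2): F = (3.0000, -62.0000).
Jacobian J = [[4·s - t^2 + t, -2·s·t + s + 1], [-6·s - 4·t^2, -8·s·t]].
At the point, J = [[4.2500, -7.0000], [-37.0000, -40.0000]] (det J = -429.0000).
Solving J·Δ = −F gives Δ = (-1.2914, -0.3555).
Then the next iterate is (s, t)₁ = (0.7086, 2.1445).
Re-evaluating at (0.7086, 2.1445): F = (1.409554, -14.541408), so ‖F‖₂ = 14.6096.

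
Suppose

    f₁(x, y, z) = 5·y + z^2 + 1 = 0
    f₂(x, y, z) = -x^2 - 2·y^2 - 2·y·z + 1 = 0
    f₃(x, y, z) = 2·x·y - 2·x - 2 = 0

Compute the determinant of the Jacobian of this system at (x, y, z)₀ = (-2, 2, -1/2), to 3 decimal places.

-38.000

J = [[0, 5, 2·z], [-2·x, -4·y - 2·z, -2·y], [2·y - 2, 2·x, 0]].
At the point, J = [[0.000, 5.000, -1.000], [4.000, -7.000, -4.000], [2.000, -4.000, 0.000]].
det J = -38.000.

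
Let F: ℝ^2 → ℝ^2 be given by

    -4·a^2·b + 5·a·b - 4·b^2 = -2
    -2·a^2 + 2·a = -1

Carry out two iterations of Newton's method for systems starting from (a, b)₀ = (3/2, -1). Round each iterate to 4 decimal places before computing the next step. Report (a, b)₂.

At (3/2, -1): F = (-0.5000, -0.5000).
Jacobian J = [[-8·a·b + 5·b, -4·a^2 + 5·a - 8·b], [-4·a + 2, 0]].
At the point, J = [[7.0000, 6.5000], [-4.0000, 0.0000]] (det J = 26.0000).
Solving J·Δ = −F gives Δ = (-0.1250, 0.2115).
Then the next iterate is (a, b)₁ = (1.3750, -0.7885).
Round to (1.3750, -0.7885) and repeat: F = (0.055165, -0.031250), J = [[4.7310, 5.6205], [-3.5000, 0.0000]].
Δ = (-0.0089, -0.0023), so (a, b)₂ = (1.3661, -0.7908).

(1.3661, -0.7908)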